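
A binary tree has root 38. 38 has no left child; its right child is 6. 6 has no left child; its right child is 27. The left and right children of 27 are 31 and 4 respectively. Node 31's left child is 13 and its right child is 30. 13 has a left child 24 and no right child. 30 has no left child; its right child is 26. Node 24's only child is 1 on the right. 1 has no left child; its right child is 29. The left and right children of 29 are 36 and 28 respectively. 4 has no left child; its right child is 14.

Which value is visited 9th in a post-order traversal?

31

Post-order visits the left subtree, then the right subtree, then the node.
At 38: no left child.
At 38: go right to 6.
  At 6: no left child.
  At 6: go right to 27.
    At 27: go left to 31.
      At 31: go left to 13.
        At 13: go left to 24.
          At 24: no left child.
          At 24: go right to 1.
            At 1: no left child.
            At 1: go right to 29.
              At 29: go left to 36.
                36 is a leaf — visit 36.
              At 29: go right to 28.
                28 is a leaf — visit 28.
              Visit 29.
            Visit 1.
          Visit 24.
        At 13: no right child.
        Visit 13.
      At 31: go right to 30.
        At 30: no left child.
        At 30: go right to 26.
          26 is a leaf — visit 26.
        Visit 30.
      Visit 31.
    At 27: go right to 4.
      At 4: no left child.
      At 4: go right to 14.
        14 is a leaf — visit 14.
      Visit 4.
    Visit 27.
  Visit 6.
Visit 38.
Full post-order sequence: 36, 28, 29, 1, 24, 13, 26, 30, 31, 14, 4, 27, 6, 38.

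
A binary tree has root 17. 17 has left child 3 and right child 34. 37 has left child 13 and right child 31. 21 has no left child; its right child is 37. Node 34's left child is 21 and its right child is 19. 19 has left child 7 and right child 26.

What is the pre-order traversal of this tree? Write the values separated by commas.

17, 3, 34, 21, 37, 13, 31, 19, 7, 26

Pre-order visits the node, then its left subtree, then its right subtree.
Visit 17.
At 17: go left to 3.
  3 is a leaf — visit 3.
At 17: go right to 34.
  Visit 34.
  At 34: go left to 21.
    Visit 21.
    At 21: no left child.
    At 21: go right to 37.
      Visit 37.
      At 37: go left to 13.
        13 is a leaf — visit 13.
      At 37: go right to 31.
        31 is a leaf — visit 31.
  At 34: go right to 19.
    Visit 19.
    At 19: go left to 7.
      7 is a leaf — visit 7.
    At 19: go right to 26.
      26 is a leaf — visit 26.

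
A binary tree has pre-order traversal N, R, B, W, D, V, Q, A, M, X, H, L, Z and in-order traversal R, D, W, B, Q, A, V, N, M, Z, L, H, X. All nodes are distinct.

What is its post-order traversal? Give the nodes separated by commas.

The first element of pre-order is the root; it splits in-order into left and right subtrees.
Root N: left subtree has 7 nodes {R, D, W, B, Q, A, V}, right has 5 {M, Z, L, H, X}.
  Root R: left subtree has 0 nodes { }, right has 6 {D, W, B, Q, A, V}.
    Root B: left subtree has 2 nodes {D, W}, right has 3 {Q, A, V}.
      Root W: left subtree has 1 node {D}, right has 0 { }.
      Root V: left subtree has 2 nodes {Q, A}, right has 0 { }.
        Root Q: left subtree has 0 nodes { }, right has 1 {A}.
  Root M: left subtree has 0 nodes { }, right has 4 {Z, L, H, X}.
    Root X: left subtree has 3 nodes {Z, L, H}, right has 0 { }.
      Root H: left subtree has 2 nodes {Z, L}, right has 0 { }.
        Root L: left subtree has 1 node {Z}, right has 0 { }.

D, W, A, Q, V, B, R, Z, L, H, X, M, N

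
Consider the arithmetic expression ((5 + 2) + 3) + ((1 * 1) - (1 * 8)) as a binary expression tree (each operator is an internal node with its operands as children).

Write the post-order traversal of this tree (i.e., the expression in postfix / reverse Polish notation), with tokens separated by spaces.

Post-order on an expression tree gives postfix notation: for each operator, emit left operand, right operand, then the operator.

5 2 + 3 + 1 1 * 1 8 * - +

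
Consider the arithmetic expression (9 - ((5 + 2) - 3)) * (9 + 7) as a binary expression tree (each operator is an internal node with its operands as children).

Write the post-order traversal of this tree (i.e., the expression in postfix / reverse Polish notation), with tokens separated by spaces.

Post-order on an expression tree gives postfix notation: for each operator, emit left operand, right operand, then the operator.

9 5 2 + 3 - - 9 7 + *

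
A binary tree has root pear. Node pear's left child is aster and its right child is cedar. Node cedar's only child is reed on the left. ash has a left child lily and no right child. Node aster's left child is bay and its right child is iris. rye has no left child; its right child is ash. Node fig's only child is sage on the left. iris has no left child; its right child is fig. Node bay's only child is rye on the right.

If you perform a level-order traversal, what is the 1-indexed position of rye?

Level-order visits nodes level by level from the root, left to right within each level.
Level 0: pear
Level 1: aster, cedar
Level 2: bay, iris, reed
Level 3: rye, fig
Level 4: ash, sage
Level 5: lily
Full level-order sequence: pear, aster, cedar, bay, iris, reed, rye, fig, ash, sage, lily.

7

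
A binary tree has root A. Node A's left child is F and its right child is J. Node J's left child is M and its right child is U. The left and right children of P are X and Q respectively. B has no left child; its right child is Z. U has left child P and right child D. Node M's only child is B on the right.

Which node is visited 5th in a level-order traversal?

U

Level-order visits nodes level by level from the root, left to right within each level.
Level 0: A
Level 1: F, J
Level 2: M, U
Level 3: B, P, D
Level 4: Z, X, Q
Full level-order sequence: A, F, J, M, U, B, P, D, Z, X, Q.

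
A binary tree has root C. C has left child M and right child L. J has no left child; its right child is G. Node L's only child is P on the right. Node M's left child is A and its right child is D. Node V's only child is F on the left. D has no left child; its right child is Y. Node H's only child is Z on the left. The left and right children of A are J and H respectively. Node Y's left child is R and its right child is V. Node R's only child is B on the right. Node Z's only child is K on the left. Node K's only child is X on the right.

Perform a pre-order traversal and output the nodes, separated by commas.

Pre-order visits the node, then its left subtree, then its right subtree.
Visit C.
At C: go left to M.
  Visit M.
  At M: go left to A.
    Visit A.
    At A: go left to J.
      Visit J.
      At J: no left child.
      At J: go right to G.
        G is a leaf — visit G.
    At A: go right to H.
      Visit H.
      At H: go left to Z.
        Visit Z.
        At Z: go left to K.
          Visit K.
          At K: no left child.
          At K: go right to X.
            X is a leaf — visit X.
        At Z: no right child.
      At H: no right child.
  At M: go right to D.
    Visit D.
    At D: no left child.
    At D: go right to Y.
      Visit Y.
      At Y: go left to R.
        Visit R.
        At R: no left child.
        At R: go right to B.
          B is a leaf — visit B.
      At Y: go right to V.
        Visit V.
        At V: go left to F.
          F is a leaf — visit F.
        At V: no right child.
At C: go right to L.
  Visit L.
  At L: no left child.
  At L: go right to P.
    P is a leaf — visit P.

C, M, A, J, G, H, Z, K, X, D, Y, R, B, V, F, L, P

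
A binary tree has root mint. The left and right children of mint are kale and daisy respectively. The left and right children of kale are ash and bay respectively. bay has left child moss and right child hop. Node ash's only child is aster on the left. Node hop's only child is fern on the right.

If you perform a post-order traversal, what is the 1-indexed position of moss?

3

Post-order visits the left subtree, then the right subtree, then the node.
At mint: go left to kale.
  At kale: go left to ash.
    At ash: go left to aster.
      aster is a leaf — visit aster.
    At ash: no right child.
    Visit ash.
  At kale: go right to bay.
    At bay: go left to moss.
      moss is a leaf — visit moss.
    At bay: go right to hop.
      At hop: no left child.
      At hop: go right to fern.
        fern is a leaf — visit fern.
      Visit hop.
    Visit bay.
  Visit kale.
At mint: go right to daisy.
  daisy is a leaf — visit daisy.
Visit mint.
Full post-order sequence: aster, ash, moss, fern, hop, bay, kale, daisy, mint.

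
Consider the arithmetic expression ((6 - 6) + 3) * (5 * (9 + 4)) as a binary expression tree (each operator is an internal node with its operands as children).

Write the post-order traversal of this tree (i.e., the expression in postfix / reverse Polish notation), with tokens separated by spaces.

6 6 - 3 + 5 9 4 + * *

Post-order on an expression tree gives postfix notation: for each operator, emit left operand, right operand, then the operator.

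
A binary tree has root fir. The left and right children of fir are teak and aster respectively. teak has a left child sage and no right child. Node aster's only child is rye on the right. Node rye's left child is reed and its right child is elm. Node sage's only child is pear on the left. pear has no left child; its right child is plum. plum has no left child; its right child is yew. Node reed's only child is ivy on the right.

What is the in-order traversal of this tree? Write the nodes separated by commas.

In-order visits the left subtree, then the node, then the right subtree.
At fir: go left to teak.
  At teak: go left to sage.
    At sage: go left to pear.
      At pear: no left child.
      Visit pear.
      At pear: go right to plum.
        At plum: no left child.
        Visit plum.
        At plum: go right to yew.
          yew is a leaf — visit yew.
    Visit sage.
    At sage: no right child.
  Visit teak.
  At teak: no right child.
Visit fir.
At fir: go right to aster.
  At aster: no left child.
  Visit aster.
  At aster: go right to rye.
    At rye: go left to reed.
      At reed: no left child.
      Visit reed.
      At reed: go right to ivy.
        ivy is a leaf — visit ivy.
    Visit rye.
    At rye: go right to elm.
      elm is a leaf — visit elm.

pear, plum, yew, sage, teak, fir, aster, reed, ivy, rye, elm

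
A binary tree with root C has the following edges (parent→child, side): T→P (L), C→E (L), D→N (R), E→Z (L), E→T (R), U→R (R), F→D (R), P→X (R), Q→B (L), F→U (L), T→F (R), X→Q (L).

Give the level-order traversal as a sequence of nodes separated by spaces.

C E Z T P F X U D Q R N B

Level-order visits nodes level by level from the root, left to right within each level.
Level 0: C
Level 1: E
Level 2: Z, T
Level 3: P, F
Level 4: X, U, D
Level 5: Q, R, N
Level 6: B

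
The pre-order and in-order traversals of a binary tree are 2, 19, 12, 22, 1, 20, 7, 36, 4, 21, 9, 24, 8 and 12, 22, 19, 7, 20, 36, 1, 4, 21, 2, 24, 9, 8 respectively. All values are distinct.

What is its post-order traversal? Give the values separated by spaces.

The first element of pre-order is the root; it splits in-order into left and right subtrees.
Root 2: left subtree has 9 nodes {12, 22, 19, 7, 20, 36, 1, 4, 21}, right has 3 {24, 9, 8}.
  Root 19: left subtree has 2 nodes {12, 22}, right has 6 {7, 20, 36, 1, 4, 21}.
    Root 12: left subtree has 0 nodes { }, right has 1 {22}.
    Root 1: left subtree has 3 nodes {7, 20, 36}, right has 2 {4, 21}.
      Root 20: left subtree has 1 node {7}, right has 1 {36}.
      Root 4: left subtree has 0 nodes { }, right has 1 {21}.
  Root 9: left subtree has 1 node {24}, right has 1 {8}.

22 12 7 36 20 21 4 1 19 24 8 9 2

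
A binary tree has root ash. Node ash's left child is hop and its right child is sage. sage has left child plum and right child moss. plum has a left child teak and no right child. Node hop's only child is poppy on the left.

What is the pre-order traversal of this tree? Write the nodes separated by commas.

ash, hop, poppy, sage, plum, teak, moss

Pre-order visits the node, then its left subtree, then its right subtree.
Visit ash.
At ash: go left to hop.
  Visit hop.
  At hop: go left to poppy.
    poppy is a leaf — visit poppy.
  At hop: no right child.
At ash: go right to sage.
  Visit sage.
  At sage: go left to plum.
    Visit plum.
    At plum: go left to teak.
      teak is a leaf — visit teak.
    At plum: no right child.
  At sage: go right to moss.
    moss is a leaf — visit moss.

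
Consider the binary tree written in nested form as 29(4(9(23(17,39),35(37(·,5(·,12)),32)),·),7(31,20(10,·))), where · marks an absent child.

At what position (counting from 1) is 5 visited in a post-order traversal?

5

Post-order visits the left subtree, then the right subtree, then the node.
At 29: go left to 4.
  At 4: go left to 9.
    At 9: go left to 23.
      At 23: go left to 17.
        17 is a leaf — visit 17.
      At 23: go right to 39.
        39 is a leaf — visit 39.
      Visit 23.
    At 9: go right to 35.
      At 35: go left to 37.
        At 37: no left child.
        At 37: go right to 5.
          At 5: no left child.
          At 5: go right to 12.
            12 is a leaf — visit 12.
          Visit 5.
        Visit 37.
      At 35: go right to 32.
        32 is a leaf — visit 32.
      Visit 35.
    Visit 9.
  At 4: no right child.
  Visit 4.
At 29: go right to 7.
  At 7: go left to 31.
    31 is a leaf — visit 31.
  At 7: go right to 20.
    At 20: go left to 10.
      10 is a leaf — visit 10.
    At 20: no right child.
    Visit 20.
  Visit 7.
Visit 29.
Full post-order sequence: 17, 39, 23, 12, 5, 37, 32, 35, 9, 4, 31, 10, 20, 7, 29.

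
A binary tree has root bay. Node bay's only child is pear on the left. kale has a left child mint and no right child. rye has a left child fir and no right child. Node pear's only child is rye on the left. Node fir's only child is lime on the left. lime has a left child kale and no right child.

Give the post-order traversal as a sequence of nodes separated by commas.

mint, kale, lime, fir, rye, pear, bay

Post-order visits the left subtree, then the right subtree, then the node.
At bay: go left to pear.
  At pear: go left to rye.
    At rye: go left to fir.
      At fir: go left to lime.
        At lime: go left to kale.
          At kale: go left to mint.
            mint is a leaf — visit mint.
          At kale: no right child.
          Visit kale.
        At lime: no right child.
        Visit lime.
      At fir: no right child.
      Visit fir.
    At rye: no right child.
    Visit rye.
  At pear: no right child.
  Visit pear.
At bay: no right child.
Visit bay.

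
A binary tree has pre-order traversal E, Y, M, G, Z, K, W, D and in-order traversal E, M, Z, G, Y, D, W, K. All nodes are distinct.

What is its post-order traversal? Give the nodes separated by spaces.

The first element of pre-order is the root; it splits in-order into left and right subtrees.
Root E: left subtree has 0 nodes { }, right has 7 {M, Z, G, Y, D, W, K}.
  Root Y: left subtree has 3 nodes {M, Z, G}, right has 3 {D, W, K}.
    Root M: left subtree has 0 nodes { }, right has 2 {Z, G}.
      Root G: left subtree has 1 node {Z}, right has 0 { }.
    Root K: left subtree has 2 nodes {D, W}, right has 0 { }.
      Root W: left subtree has 1 node {D}, right has 0 { }.

Z G M D W K Y E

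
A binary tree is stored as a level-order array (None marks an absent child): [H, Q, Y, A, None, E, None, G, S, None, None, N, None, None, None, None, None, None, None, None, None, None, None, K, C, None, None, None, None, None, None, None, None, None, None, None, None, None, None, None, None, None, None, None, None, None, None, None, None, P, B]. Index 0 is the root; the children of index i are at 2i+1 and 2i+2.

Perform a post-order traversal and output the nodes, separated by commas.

Post-order visits the left subtree, then the right subtree, then the node.
At H: go left to Q.
  At Q: go left to A.
    At A: go left to G.
      G is a leaf — visit G.
    At A: go right to S.
      S is a leaf — visit S.
    Visit A.
  At Q: no right child.
  Visit Q.
At H: go right to Y.
  At Y: go left to E.
    At E: go left to N.
      At N: go left to K.
        K is a leaf — visit K.
      At N: go right to C.
        At C: go left to P.
          P is a leaf — visit P.
        At C: go right to B.
          B is a leaf — visit B.
        Visit C.
      Visit N.
    At E: no right child.
    Visit E.
  At Y: no right child.
  Visit Y.
Visit H.

G, S, A, Q, K, P, B, C, N, E, Y, H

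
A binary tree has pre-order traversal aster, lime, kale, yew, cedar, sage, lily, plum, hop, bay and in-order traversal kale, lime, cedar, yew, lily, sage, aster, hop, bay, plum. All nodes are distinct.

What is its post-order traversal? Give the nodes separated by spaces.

The first element of pre-order is the root; it splits in-order into left and right subtrees.
Root aster: left subtree has 6 nodes {kale, lime, cedar, yew, lily, sage}, right has 3 {hop, bay, plum}.
  Root lime: left subtree has 1 node {kale}, right has 4 {cedar, yew, lily, sage}.
    Root yew: left subtree has 1 node {cedar}, right has 2 {lily, sage}.
      Root sage: left subtree has 1 node {lily}, right has 0 { }.
  Root plum: left subtree has 2 nodes {hop, bay}, right has 0 { }.
    Root hop: left subtree has 0 nodes { }, right has 1 {bay}.

kale cedar lily sage yew lime bay hop plum aster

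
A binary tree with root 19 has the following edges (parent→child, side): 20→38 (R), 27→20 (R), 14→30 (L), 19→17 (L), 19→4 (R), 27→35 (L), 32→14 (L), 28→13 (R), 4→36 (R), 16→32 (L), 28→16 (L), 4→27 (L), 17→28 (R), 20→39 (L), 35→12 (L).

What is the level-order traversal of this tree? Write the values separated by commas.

19, 17, 4, 28, 27, 36, 16, 13, 35, 20, 32, 12, 39, 38, 14, 30

Level-order visits nodes level by level from the root, left to right within each level.
Level 0: 19
Level 1: 17, 4
Level 2: 28, 27, 36
Level 3: 16, 13, 35, 20
Level 4: 32, 12, 39, 38
Level 5: 14
Level 6: 30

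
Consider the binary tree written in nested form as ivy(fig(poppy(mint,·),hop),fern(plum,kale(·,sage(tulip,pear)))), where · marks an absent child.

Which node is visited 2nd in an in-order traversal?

In-order visits the left subtree, then the node, then the right subtree.
At ivy: go left to fig.
  At fig: go left to poppy.
    At poppy: go left to mint.
      mint is a leaf — visit mint.
    Visit poppy.
    At poppy: no right child.
  Visit fig.
  At fig: go right to hop.
    hop is a leaf — visit hop.
Visit ivy.
At ivy: go right to fern.
  At fern: go left to plum.
    plum is a leaf — visit plum.
  Visit fern.
  At fern: go right to kale.
    At kale: no left child.
    Visit kale.
    At kale: go right to sage.
      At sage: go left to tulip.
        tulip is a leaf — visit tulip.
      Visit sage.
      At sage: go right to pear.
        pear is a leaf — visit pear.
Full in-order sequence: mint, poppy, fig, hop, ivy, plum, fern, kale, tulip, sage, pear.

poppy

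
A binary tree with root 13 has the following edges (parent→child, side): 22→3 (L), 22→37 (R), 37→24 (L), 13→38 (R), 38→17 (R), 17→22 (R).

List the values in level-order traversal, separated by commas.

13, 38, 17, 22, 3, 37, 24

Level-order visits nodes level by level from the root, left to right within each level.
Level 0: 13
Level 1: 38
Level 2: 17
Level 3: 22
Level 4: 3, 37
Level 5: 24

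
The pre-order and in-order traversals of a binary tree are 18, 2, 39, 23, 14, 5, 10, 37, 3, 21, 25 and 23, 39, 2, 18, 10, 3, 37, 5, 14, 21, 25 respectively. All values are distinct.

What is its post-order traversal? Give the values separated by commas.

The first element of pre-order is the root; it splits in-order into left and right subtrees.
Root 18: left subtree has 3 nodes {23, 39, 2}, right has 7 {10, 3, 37, 5, 14, 21, 25}.
  Root 2: left subtree has 2 nodes {23, 39}, right has 0 { }.
    Root 39: left subtree has 1 node {23}, right has 0 { }.
  Root 14: left subtree has 4 nodes {10, 3, 37, 5}, right has 2 {21, 25}.
    Root 5: left subtree has 3 nodes {10, 3, 37}, right has 0 { }.
      Root 10: left subtree has 0 nodes { }, right has 2 {3, 37}.
        Root 37: left subtree has 1 node {3}, right has 0 { }.
    Root 21: left subtree has 0 nodes { }, right has 1 {25}.

23, 39, 2, 3, 37, 10, 5, 25, 21, 14, 18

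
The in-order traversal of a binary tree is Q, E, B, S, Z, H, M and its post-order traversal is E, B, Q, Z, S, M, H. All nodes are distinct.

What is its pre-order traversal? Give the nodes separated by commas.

H, S, Q, B, E, Z, M

The last element of post-order is the root; it splits in-order into left and right subtrees.
Root H: left subtree has 5 nodes {Q, E, B, S, Z}, right has 1 {M}.
  Root S: left subtree has 3 nodes {Q, E, B}, right has 1 {Z}.
    Root Q: left subtree has 0 nodes { }, right has 2 {E, B}.
      Root B: left subtree has 1 node {E}, right has 0 { }.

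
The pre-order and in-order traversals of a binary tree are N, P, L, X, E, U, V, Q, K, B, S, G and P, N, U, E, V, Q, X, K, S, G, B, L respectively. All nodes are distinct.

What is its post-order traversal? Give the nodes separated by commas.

The first element of pre-order is the root; it splits in-order into left and right subtrees.
Root N: left subtree has 1 node {P}, right has 10 {U, E, V, Q, X, K, S, G, B, L}.
  Root L: left subtree has 9 nodes {U, E, V, Q, X, K, S, G, B}, right has 0 { }.
    Root X: left subtree has 4 nodes {U, E, V, Q}, right has 4 {K, S, G, B}.
      Root E: left subtree has 1 node {U}, right has 2 {V, Q}.
        Root V: left subtree has 0 nodes { }, right has 1 {Q}.
      Root K: left subtree has 0 nodes { }, right has 3 {S, G, B}.
        Root B: left subtree has 2 nodes {S, G}, right has 0 { }.
          Root S: left subtree has 0 nodes { }, right has 1 {G}.

P, U, Q, V, E, G, S, B, K, X, L, N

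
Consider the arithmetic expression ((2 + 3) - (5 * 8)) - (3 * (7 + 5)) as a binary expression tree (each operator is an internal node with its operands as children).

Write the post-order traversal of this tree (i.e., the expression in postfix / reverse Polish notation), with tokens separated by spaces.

Post-order on an expression tree gives postfix notation: for each operator, emit left operand, right operand, then the operator.

2 3 + 5 8 * - 3 7 5 + * -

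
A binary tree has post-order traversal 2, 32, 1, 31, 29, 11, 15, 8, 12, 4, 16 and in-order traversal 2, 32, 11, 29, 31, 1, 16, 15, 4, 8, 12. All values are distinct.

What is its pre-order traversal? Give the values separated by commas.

The last element of post-order is the root; it splits in-order into left and right subtrees.
Root 16: left subtree has 6 nodes {2, 32, 11, 29, 31, 1}, right has 4 {15, 4, 8, 12}.
  Root 11: left subtree has 2 nodes {2, 32}, right has 3 {29, 31, 1}.
    Root 32: left subtree has 1 node {2}, right has 0 { }.
    Root 29: left subtree has 0 nodes { }, right has 2 {31, 1}.
      Root 31: left subtree has 0 nodes { }, right has 1 {1}.
  Root 4: left subtree has 1 node {15}, right has 2 {8, 12}.
    Root 12: left subtree has 1 node {8}, right has 0 { }.

16, 11, 32, 2, 29, 31, 1, 4, 15, 12, 8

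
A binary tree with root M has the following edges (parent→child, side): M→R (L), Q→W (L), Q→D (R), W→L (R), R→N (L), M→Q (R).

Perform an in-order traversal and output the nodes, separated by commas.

N, R, M, W, L, Q, D

In-order visits the left subtree, then the node, then the right subtree.
At M: go left to R.
  At R: go left to N.
    N is a leaf — visit N.
  Visit R.
  At R: no right child.
Visit M.
At M: go right to Q.
  At Q: go left to W.
    At W: no left child.
    Visit W.
    At W: go right to L.
      L is a leaf — visit L.
  Visit Q.
  At Q: go right to D.
    D is a leaf — visit D.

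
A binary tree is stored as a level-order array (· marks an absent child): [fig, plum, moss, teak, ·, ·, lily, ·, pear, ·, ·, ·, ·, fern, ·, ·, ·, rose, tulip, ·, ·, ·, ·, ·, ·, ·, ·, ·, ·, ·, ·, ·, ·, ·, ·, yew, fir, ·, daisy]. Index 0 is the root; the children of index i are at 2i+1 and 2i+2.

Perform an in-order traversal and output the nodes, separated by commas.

In-order visits the left subtree, then the node, then the right subtree.
At fig: go left to plum.
  At plum: go left to teak.
    At teak: no left child.
    Visit teak.
    At teak: go right to pear.
      At pear: go left to rose.
        At rose: go left to yew.
          yew is a leaf — visit yew.
        Visit rose.
        At rose: go right to fir.
          fir is a leaf — visit fir.
      Visit pear.
      At pear: go right to tulip.
        At tulip: no left child.
        Visit tulip.
        At tulip: go right to daisy.
          daisy is a leaf — visit daisy.
  Visit plum.
  At plum: no right child.
Visit fig.
At fig: go right to moss.
  At moss: no left child.
  Visit moss.
  At moss: go right to lily.
    At lily: go left to fern.
      fern is a leaf — visit fern.
    Visit lily.
    At lily: no right child.

teak, yew, rose, fir, pear, tulip, daisy, plum, fig, moss, fern, lily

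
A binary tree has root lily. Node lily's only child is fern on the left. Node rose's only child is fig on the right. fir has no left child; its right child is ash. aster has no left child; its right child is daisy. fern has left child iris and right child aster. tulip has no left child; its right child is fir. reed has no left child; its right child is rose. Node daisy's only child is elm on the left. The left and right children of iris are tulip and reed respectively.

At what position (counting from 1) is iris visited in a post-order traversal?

Post-order visits the left subtree, then the right subtree, then the node.
At lily: go left to fern.
  At fern: go left to iris.
    At iris: go left to tulip.
      At tulip: no left child.
      At tulip: go right to fir.
        At fir: no left child.
        At fir: go right to ash.
          ash is a leaf — visit ash.
        Visit fir.
      Visit tulip.
    At iris: go right to reed.
      At reed: no left child.
      At reed: go right to rose.
        At rose: no left child.
        At rose: go right to fig.
          fig is a leaf — visit fig.
        Visit rose.
      Visit reed.
    Visit iris.
  At fern: go right to aster.
    At aster: no left child.
    At aster: go right to daisy.
      At daisy: go left to elm.
        elm is a leaf — visit elm.
      At daisy: no right child.
      Visit daisy.
    Visit aster.
  Visit fern.
At lily: no right child.
Visit lily.
Full post-order sequence: ash, fir, tulip, fig, rose, reed, iris, elm, daisy, aster, fern, lily.

7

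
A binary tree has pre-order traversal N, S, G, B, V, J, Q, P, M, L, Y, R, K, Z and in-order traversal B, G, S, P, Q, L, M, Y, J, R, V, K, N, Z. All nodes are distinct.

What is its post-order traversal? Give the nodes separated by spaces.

The first element of pre-order is the root; it splits in-order into left and right subtrees.
Root N: left subtree has 12 nodes {B, G, S, P, Q, L, M, Y, J, R, V, K}, right has 1 {Z}.
  Root S: left subtree has 2 nodes {B, G}, right has 9 {P, Q, L, M, Y, J, R, V, K}.
    Root G: left subtree has 1 node {B}, right has 0 { }.
    Root V: left subtree has 7 nodes {P, Q, L, M, Y, J, R}, right has 1 {K}.
      Root J: left subtree has 5 nodes {P, Q, L, M, Y}, right has 1 {R}.
        Root Q: left subtree has 1 node {P}, right has 3 {L, M, Y}.
          Root M: left subtree has 1 node {L}, right has 1 {Y}.

B G P L Y M Q R J K V S Z N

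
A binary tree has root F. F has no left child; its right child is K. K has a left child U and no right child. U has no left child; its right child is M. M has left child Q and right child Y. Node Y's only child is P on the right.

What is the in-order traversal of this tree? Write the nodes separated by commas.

In-order visits the left subtree, then the node, then the right subtree.
At F: no left child.
Visit F.
At F: go right to K.
  At K: go left to U.
    At U: no left child.
    Visit U.
    At U: go right to M.
      At M: go left to Q.
        Q is a leaf — visit Q.
      Visit M.
      At M: go right to Y.
        At Y: no left child.
        Visit Y.
        At Y: go right to P.
          P is a leaf — visit P.
  Visit K.
  At K: no right child.

F, U, Q, M, Y, P, K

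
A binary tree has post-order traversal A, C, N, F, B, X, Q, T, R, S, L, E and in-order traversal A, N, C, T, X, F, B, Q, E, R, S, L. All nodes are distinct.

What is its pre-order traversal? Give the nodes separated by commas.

E, T, N, A, C, Q, X, B, F, L, S, R

The last element of post-order is the root; it splits in-order into left and right subtrees.
Root E: left subtree has 8 nodes {A, N, C, T, X, F, B, Q}, right has 3 {R, S, L}.
  Root T: left subtree has 3 nodes {A, N, C}, right has 4 {X, F, B, Q}.
    Root N: left subtree has 1 node {A}, right has 1 {C}.
    Root Q: left subtree has 3 nodes {X, F, B}, right has 0 { }.
      Root X: left subtree has 0 nodes { }, right has 2 {F, B}.
        Root B: left subtree has 1 node {F}, right has 0 { }.
  Root L: left subtree has 2 nodes {R, S}, right has 0 { }.
    Root S: left subtree has 1 node {R}, right has 0 { }.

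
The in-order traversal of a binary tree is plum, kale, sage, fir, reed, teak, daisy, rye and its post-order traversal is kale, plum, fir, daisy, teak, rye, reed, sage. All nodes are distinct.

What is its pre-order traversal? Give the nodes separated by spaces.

The last element of post-order is the root; it splits in-order into left and right subtrees.
Root sage: left subtree has 2 nodes {plum, kale}, right has 5 {fir, reed, teak, daisy, rye}.
  Root plum: left subtree has 0 nodes { }, right has 1 {kale}.
  Root reed: left subtree has 1 node {fir}, right has 3 {teak, daisy, rye}.
    Root rye: left subtree has 2 nodes {teak, daisy}, right has 0 { }.
      Root teak: left subtree has 0 nodes { }, right has 1 {daisy}.

sage plum kale reed fir rye teak daisy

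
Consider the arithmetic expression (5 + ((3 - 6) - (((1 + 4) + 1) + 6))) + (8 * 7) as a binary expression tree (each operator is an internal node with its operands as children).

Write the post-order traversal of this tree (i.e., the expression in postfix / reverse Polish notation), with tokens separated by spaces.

5 3 6 - 1 4 + 1 + 6 + - + 8 7 * +

Post-order on an expression tree gives postfix notation: for each operator, emit left operand, right operand, then the operator.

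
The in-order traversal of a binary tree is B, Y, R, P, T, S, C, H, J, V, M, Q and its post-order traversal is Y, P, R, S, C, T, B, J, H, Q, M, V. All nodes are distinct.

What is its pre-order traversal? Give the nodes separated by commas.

The last element of post-order is the root; it splits in-order into left and right subtrees.
Root V: left subtree has 9 nodes {B, Y, R, P, T, S, C, H, J}, right has 2 {M, Q}.
  Root H: left subtree has 7 nodes {B, Y, R, P, T, S, C}, right has 1 {J}.
    Root B: left subtree has 0 nodes { }, right has 6 {Y, R, P, T, S, C}.
      Root T: left subtree has 3 nodes {Y, R, P}, right has 2 {S, C}.
        Root R: left subtree has 1 node {Y}, right has 1 {P}.
        Root C: left subtree has 1 node {S}, right has 0 { }.
  Root M: left subtree has 0 nodes { }, right has 1 {Q}.

V, H, B, T, R, Y, P, C, S, J, M, Q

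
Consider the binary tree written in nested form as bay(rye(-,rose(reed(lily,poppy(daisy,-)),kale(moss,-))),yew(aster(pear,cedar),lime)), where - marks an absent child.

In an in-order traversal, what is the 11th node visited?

aster

In-order visits the left subtree, then the node, then the right subtree.
At bay: go left to rye.
  At rye: no left child.
  Visit rye.
  At rye: go right to rose.
    At rose: go left to reed.
      At reed: go left to lily.
        lily is a leaf — visit lily.
      Visit reed.
      At reed: go right to poppy.
        At poppy: go left to daisy.
          daisy is a leaf — visit daisy.
        Visit poppy.
        At poppy: no right child.
    Visit rose.
    At rose: go right to kale.
      At kale: go left to moss.
        moss is a leaf — visit moss.
      Visit kale.
      At kale: no right child.
Visit bay.
At bay: go right to yew.
  At yew: go left to aster.
    At aster: go left to pear.
      pear is a leaf — visit pear.
    Visit aster.
    At aster: go right to cedar.
      cedar is a leaf — visit cedar.
  Visit yew.
  At yew: go right to lime.
    lime is a leaf — visit lime.
Full in-order sequence: rye, lily, reed, daisy, poppy, rose, moss, kale, bay, pear, aster, cedar, yew, lime.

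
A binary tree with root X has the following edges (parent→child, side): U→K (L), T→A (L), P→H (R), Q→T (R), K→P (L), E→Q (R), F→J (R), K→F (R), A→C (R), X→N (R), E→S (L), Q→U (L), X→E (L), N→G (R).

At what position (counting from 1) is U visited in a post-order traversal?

7

Post-order visits the left subtree, then the right subtree, then the node.
At X: go left to E.
  At E: go left to S.
    S is a leaf — visit S.
  At E: go right to Q.
    At Q: go left to U.
      At U: go left to K.
        At K: go left to P.
          At P: no left child.
          At P: go right to H.
            H is a leaf — visit H.
          Visit P.
        At K: go right to F.
          At F: no left child.
          At F: go right to J.
            J is a leaf — visit J.
          Visit F.
        Visit K.
      At U: no right child.
      Visit U.
    At Q: go right to T.
      At T: go left to A.
        At A: no left child.
        At A: go right to C.
          C is a leaf — visit C.
        Visit A.
      At T: no right child.
      Visit T.
    Visit Q.
  Visit E.
At X: go right to N.
  At N: no left child.
  At N: go right to G.
    G is a leaf — visit G.
  Visit N.
Visit X.
Full post-order sequence: S, H, P, J, F, K, U, C, A, T, Q, E, G, N, X.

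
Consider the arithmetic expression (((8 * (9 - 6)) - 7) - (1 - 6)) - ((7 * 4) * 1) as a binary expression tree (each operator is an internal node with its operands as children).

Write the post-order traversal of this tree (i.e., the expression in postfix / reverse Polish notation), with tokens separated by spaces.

8 9 6 - * 7 - 1 6 - - 7 4 * 1 * -

Post-order on an expression tree gives postfix notation: for each operator, emit left operand, right operand, then the operator.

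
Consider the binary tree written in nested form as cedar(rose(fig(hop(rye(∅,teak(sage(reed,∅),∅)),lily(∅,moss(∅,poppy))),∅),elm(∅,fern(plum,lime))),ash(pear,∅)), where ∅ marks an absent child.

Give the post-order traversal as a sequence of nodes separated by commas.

reed, sage, teak, rye, poppy, moss, lily, hop, fig, plum, lime, fern, elm, rose, pear, ash, cedar

Post-order visits the left subtree, then the right subtree, then the node.
At cedar: go left to rose.
  At rose: go left to fig.
    At fig: go left to hop.
      At hop: go left to rye.
        At rye: no left child.
        At rye: go right to teak.
          At teak: go left to sage.
            At sage: go left to reed.
              reed is a leaf — visit reed.
            At sage: no right child.
            Visit sage.
          At teak: no right child.
          Visit teak.
        Visit rye.
      At hop: go right to lily.
        At lily: no left child.
        At lily: go right to moss.
          At moss: no left child.
          At moss: go right to poppy.
            poppy is a leaf — visit poppy.
          Visit moss.
        Visit lily.
      Visit hop.
    At fig: no right child.
    Visit fig.
  At rose: go right to elm.
    At elm: no left child.
    At elm: go right to fern.
      At fern: go left to plum.
        plum is a leaf — visit plum.
      At fern: go right to lime.
        lime is a leaf — visit lime.
      Visit fern.
    Visit elm.
  Visit rose.
At cedar: go right to ash.
  At ash: go left to pear.
    pear is a leaf — visit pear.
  At ash: no right child.
  Visit ash.
Visit cedar.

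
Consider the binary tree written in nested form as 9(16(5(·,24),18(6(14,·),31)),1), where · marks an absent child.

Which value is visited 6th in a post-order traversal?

Post-order visits the left subtree, then the right subtree, then the node.
At 9: go left to 16.
  At 16: go left to 5.
    At 5: no left child.
    At 5: go right to 24.
      24 is a leaf — visit 24.
    Visit 5.
  At 16: go right to 18.
    At 18: go left to 6.
      At 6: go left to 14.
        14 is a leaf — visit 14.
      At 6: no right child.
      Visit 6.
    At 18: go right to 31.
      31 is a leaf — visit 31.
    Visit 18.
  Visit 16.
At 9: go right to 1.
  1 is a leaf — visit 1.
Visit 9.
Full post-order sequence: 24, 5, 14, 6, 31, 18, 16, 1, 9.

18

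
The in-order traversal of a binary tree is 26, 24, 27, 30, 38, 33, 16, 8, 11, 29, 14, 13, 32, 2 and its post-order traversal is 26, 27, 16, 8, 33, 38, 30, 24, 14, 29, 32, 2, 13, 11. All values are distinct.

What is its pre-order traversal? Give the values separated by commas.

11, 24, 26, 30, 27, 38, 33, 8, 16, 13, 29, 14, 2, 32

The last element of post-order is the root; it splits in-order into left and right subtrees.
Root 11: left subtree has 8 nodes {26, 24, 27, 30, 38, 33, 16, 8}, right has 5 {29, 14, 13, 32, 2}.
  Root 24: left subtree has 1 node {26}, right has 6 {27, 30, 38, 33, 16, 8}.
    Root 30: left subtree has 1 node {27}, right has 4 {38, 33, 16, 8}.
      Root 38: left subtree has 0 nodes { }, right has 3 {33, 16, 8}.
        Root 33: left subtree has 0 nodes { }, right has 2 {16, 8}.
          Root 8: left subtree has 1 node {16}, right has 0 { }.
  Root 13: left subtree has 2 nodes {29, 14}, right has 2 {32, 2}.
    Root 29: left subtree has 0 nodes { }, right has 1 {14}.
    Root 2: left subtree has 1 node {32}, right has 0 { }.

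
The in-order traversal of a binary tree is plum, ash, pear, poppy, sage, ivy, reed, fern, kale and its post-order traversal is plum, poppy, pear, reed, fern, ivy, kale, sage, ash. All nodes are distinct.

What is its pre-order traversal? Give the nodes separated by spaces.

The last element of post-order is the root; it splits in-order into left and right subtrees.
Root ash: left subtree has 1 node {plum}, right has 7 {pear, poppy, sage, ivy, reed, fern, kale}.
  Root sage: left subtree has 2 nodes {pear, poppy}, right has 4 {ivy, reed, fern, kale}.
    Root pear: left subtree has 0 nodes { }, right has 1 {poppy}.
    Root kale: left subtree has 3 nodes {ivy, reed, fern}, right has 0 { }.
      Root ivy: left subtree has 0 nodes { }, right has 2 {reed, fern}.
        Root fern: left subtree has 1 node {reed}, right has 0 { }.

ash plum sage pear poppy kale ivy fern reed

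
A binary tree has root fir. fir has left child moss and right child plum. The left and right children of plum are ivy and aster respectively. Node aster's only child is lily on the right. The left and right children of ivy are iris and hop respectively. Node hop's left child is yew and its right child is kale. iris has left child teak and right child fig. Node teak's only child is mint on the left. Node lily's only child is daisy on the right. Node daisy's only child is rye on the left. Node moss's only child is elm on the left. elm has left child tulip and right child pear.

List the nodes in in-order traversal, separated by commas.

In-order visits the left subtree, then the node, then the right subtree.
At fir: go left to moss.
  At moss: go left to elm.
    At elm: go left to tulip.
      tulip is a leaf — visit tulip.
    Visit elm.
    At elm: go right to pear.
      pear is a leaf — visit pear.
  Visit moss.
  At moss: no right child.
Visit fir.
At fir: go right to plum.
  At plum: go left to ivy.
    At ivy: go left to iris.
      At iris: go left to teak.
        At teak: go left to mint.
          mint is a leaf — visit mint.
        Visit teak.
        At teak: no right child.
      Visit iris.
      At iris: go right to fig.
        fig is a leaf — visit fig.
    Visit ivy.
    At ivy: go right to hop.
      At hop: go left to yew.
        yew is a leaf — visit yew.
      Visit hop.
      At hop: go right to kale.
        kale is a leaf — visit kale.
  Visit plum.
  At plum: go right to aster.
    At aster: no left child.
    Visit aster.
    At aster: go right to lily.
      At lily: no left child.
      Visit lily.
      At lily: go right to daisy.
        At daisy: go left to rye.
          rye is a leaf — visit rye.
        Visit daisy.
        At daisy: no right child.

tulip, elm, pear, moss, fir, mint, teak, iris, fig, ivy, yew, hop, kale, plum, aster, lily, rye, daisy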